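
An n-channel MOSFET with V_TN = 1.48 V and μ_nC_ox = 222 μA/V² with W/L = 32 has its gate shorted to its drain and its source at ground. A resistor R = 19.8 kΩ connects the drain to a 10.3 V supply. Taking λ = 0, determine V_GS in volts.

With gate tied to drain, V_GS = V_DS ≥ V_GS − V_TN, so the device is in saturation.
k_n = μ_nC_ox · (W/L) = 7.104 mA/V².
KCL at the drain: ½ k_n (V_GS − V_TN)² = (V_DD − V_GS)/R.
Let x = V_GS − 1.48. Then 70.3 x² + x − 8.82 = 0, giving x = 0.347 V (positive root), so V_GS = 1.83 V.
I_D = (V_DD − V_GS)/R = (10.3 − 1.83) / 19.8 = 0.428 mA.

V_GS = 1.83 V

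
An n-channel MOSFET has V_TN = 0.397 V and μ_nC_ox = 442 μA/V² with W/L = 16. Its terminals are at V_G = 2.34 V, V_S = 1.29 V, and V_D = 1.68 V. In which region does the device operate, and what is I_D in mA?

V_GS = V_G − V_S = 2.34 − 1.29 = 1.05 V; V_DS = V_D − V_S = 1.68 − 1.29 = 0.39 V.
k_n = μ_nC_ox · (W/L) = 7.072 mA/V².
V_ov = V_GS − V_TN = 1.05 − 0.397 = 0.653 V.
Since V_DS = 0.39 V < V_ov = 0.653 V, the device is in the triode region.
I_D = k_n [V_ov · V_DS − ½ V_DS²] = 7.072 × [0.653 × 0.39 − 0.5 × 0.39²] = 1.26 mA.

Triode; I_D = 1.26 mA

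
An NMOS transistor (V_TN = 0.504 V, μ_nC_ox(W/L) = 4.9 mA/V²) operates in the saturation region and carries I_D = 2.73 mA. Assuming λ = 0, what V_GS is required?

In saturation I_D = ½ k_n (V_GS − V_TN)², so V_GS − V_TN = √(2 I_D / k_n) = √(2 × 2.73 / 4.9) = 1.06 V.
V_GS = 0.504 + 1.06 = 1.56 V.

V_GS = 1.56 V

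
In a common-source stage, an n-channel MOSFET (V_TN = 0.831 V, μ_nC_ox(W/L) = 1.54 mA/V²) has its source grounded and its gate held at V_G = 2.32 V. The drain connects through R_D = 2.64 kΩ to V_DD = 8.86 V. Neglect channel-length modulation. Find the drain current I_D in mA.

I_D = 1.71 mA

V_GS = V_G = 2.32 V, so V_ov = 2.32 − 0.831 = 1.49 V.
Assume saturation: I_D = ½ k_n V_ov² = 0.5 × 1.54 × 1.49² = 1.71 mA, giving V_DS = V_DD − I_D R_D = 8.86 − 1.71 × 2.64 = 4.35 V.
V_DS = 4.35 V ≥ V_ov = 1.49 V, confirming saturation.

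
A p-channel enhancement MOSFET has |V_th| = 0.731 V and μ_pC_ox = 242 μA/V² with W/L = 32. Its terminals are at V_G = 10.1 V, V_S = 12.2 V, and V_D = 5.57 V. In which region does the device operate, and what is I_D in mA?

V_SG = V_S − V_G = 12.2 − 10.1 = 2.1 V; V_SD = V_S − V_D = 12.2 − 5.57 = 6.63 V.
k_p = μ_pC_ox · (W/L) = 7.744 mA/V².
V_ov = V_SG − |V_th| = 2.1 − 0.731 = 1.37 V.
Since V_SD = 6.63 V ≥ V_ov = 1.37 V, the device is in saturation.
I_D = ½ k_p V_ov² = 0.5 × 7.744 × 1.37² = 7.26 mA.

Saturation; I_D = 7.26 mA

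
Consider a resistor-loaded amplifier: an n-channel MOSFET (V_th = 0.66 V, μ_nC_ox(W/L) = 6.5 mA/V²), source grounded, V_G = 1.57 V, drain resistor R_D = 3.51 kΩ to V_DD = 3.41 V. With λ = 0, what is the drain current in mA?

I_D = 0.922 mA

V_GS = V_G = 1.57 V, so V_ov = 1.57 − 0.66 = 0.91 V.
Assume saturation: I_D = ½ k_n V_ov² = 0.5 × 6.5 × 0.91² = 2.69 mA, giving V_DS = V_DD − I_D R_D = 3.41 − 2.69 × 3.51 = -6.04 V.
But -6.04 V < V_ov = 0.91 V, so the device is actually in triode.
In triode I_D = k_n[V_ov V_DS − ½ V_DS²] and I_D = (V_DD − V_DS)/R_D. Equating: 11.4 V_DS² − 21.76 V_DS + 3.41 = 0, giving V_DS = 0.172 V (the root below V_ov).
I_D = (3.41 − 0.172) / 3.51 = 0.922 mA.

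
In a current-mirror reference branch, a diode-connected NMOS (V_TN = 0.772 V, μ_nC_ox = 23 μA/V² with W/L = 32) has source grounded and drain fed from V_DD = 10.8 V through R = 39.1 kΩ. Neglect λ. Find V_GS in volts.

V_GS = 1.57 V

With gate tied to drain, V_GS = V_DS ≥ V_GS − V_TN, so the device is in saturation.
k_n = μ_nC_ox · (W/L) = 0.736 mA/V².
KCL at the drain: ½ k_n (V_GS − V_TN)² = (V_DD − V_GS)/R.
Let x = V_GS − 0.772. Then 14.4 x² + x − 10.03 = 0, giving x = 0.801 V (positive root), so V_GS = 1.57 V.
I_D = (V_DD − V_GS)/R = (10.8 − 1.57) / 39.1 = 0.236 mA.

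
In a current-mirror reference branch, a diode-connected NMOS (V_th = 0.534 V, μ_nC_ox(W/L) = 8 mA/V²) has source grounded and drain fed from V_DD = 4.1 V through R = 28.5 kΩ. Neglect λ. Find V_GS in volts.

V_GS = 0.707 V

With gate tied to drain, V_GS = V_DS ≥ V_GS − V_th, so the device is in saturation.
KCL at the drain: ½ k_n (V_GS − V_th)² = (V_DD − V_GS)/R.
Let x = V_GS − 0.534. Then 114 x² + x − 3.566 = 0, giving x = 0.173 V (positive root), so V_GS = 0.707 V.
I_D = (V_DD − V_GS)/R = (4.1 − 0.707) / 28.5 = 0.119 mA.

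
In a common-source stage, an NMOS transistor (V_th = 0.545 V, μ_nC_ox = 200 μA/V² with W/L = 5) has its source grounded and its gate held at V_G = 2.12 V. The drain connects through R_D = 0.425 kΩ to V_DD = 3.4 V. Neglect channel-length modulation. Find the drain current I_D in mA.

I_D = 1.24 mA

V_GS = V_G = 2.12 V, so V_ov = 2.12 − 0.545 = 1.58 V.
k_n = μ_nC_ox · (W/L) = 1 mA/V².
Assume saturation: I_D = ½ k_n V_ov² = 0.5 × 1 × 1.58² = 1.24 mA, giving V_DS = V_DD − I_D R_D = 3.4 − 1.24 × 0.425 = 2.87 V.
V_DS = 2.87 V ≥ V_ov = 1.58 V, confirming saturation.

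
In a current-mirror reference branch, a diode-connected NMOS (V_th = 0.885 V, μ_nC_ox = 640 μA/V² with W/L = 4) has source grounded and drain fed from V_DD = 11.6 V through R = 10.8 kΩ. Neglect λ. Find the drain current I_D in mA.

With gate tied to drain, V_GS = V_DS ≥ V_GS − V_th, so the device is in saturation.
k_n = μ_nC_ox · (W/L) = 2.56 mA/V².
KCL at the drain: ½ k_n (V_GS − V_th)² = (V_DD − V_GS)/R.
Let x = V_GS − 0.885. Then 13.8 x² + x − 10.71 = 0, giving x = 0.845 V (positive root), so V_GS = 1.73 V.
I_D = (V_DD − V_GS)/R = (11.6 − 1.73) / 10.8 = 0.914 mA.

I_D = 0.914 mA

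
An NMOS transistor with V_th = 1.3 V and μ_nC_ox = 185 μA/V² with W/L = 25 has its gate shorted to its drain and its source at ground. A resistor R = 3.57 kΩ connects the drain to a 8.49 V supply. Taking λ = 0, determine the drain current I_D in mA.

With gate tied to drain, V_GS = V_DS ≥ V_GS − V_th, so the device is in saturation.
k_n = μ_nC_ox · (W/L) = 4.625 mA/V².
KCL at the drain: ½ k_n (V_GS − V_th)² = (V_DD − V_GS)/R.
Let x = V_GS − 1.3. Then 8.26 x² + x − 7.19 = 0, giving x = 0.875 V (positive root), so V_GS = 2.17 V.
I_D = (V_DD − V_GS)/R = (8.49 − 2.17) / 3.57 = 1.77 mA.

I_D = 1.77 mA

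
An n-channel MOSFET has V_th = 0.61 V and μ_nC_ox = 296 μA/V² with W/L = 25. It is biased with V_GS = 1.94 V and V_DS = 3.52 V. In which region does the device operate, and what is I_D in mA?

Saturation; I_D = 6.54 mA

k_n = μ_nC_ox · (W/L) = 7.4 mA/V².
V_ov = V_GS − V_th = 1.94 − 0.61 = 1.33 V.
Since V_DS = 3.52 V ≥ V_ov = 1.33 V, the device is in saturation.
I_D = ½ k_n V_ov² = 0.5 × 7.4 × 1.33² = 6.54 mA.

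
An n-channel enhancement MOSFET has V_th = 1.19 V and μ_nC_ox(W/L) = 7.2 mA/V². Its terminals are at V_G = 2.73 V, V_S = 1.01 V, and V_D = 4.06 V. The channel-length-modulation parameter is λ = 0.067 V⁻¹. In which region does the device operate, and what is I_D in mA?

Saturation; I_D = 1.22 mA

V_GS = V_G − V_S = 2.73 − 1.01 = 1.72 V; V_DS = V_D − V_S = 4.06 − 1.01 = 3.05 V.
V_ov = V_GS − V_th = 1.72 − 1.19 = 0.53 V.
Since V_DS = 3.05 V ≥ V_ov = 0.53 V, the device is in saturation.
I_D = ½ k_n V_ov² (1 + λ V_DS) = 0.5 × 7.2 × 0.53² × (1 + 0.067 × 3.05) = 1.22 mA.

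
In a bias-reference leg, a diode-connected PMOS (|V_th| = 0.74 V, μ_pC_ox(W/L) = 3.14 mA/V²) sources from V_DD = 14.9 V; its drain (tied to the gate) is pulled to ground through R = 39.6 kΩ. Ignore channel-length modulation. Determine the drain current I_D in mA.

I_D = 0.346 mA

With gate tied to drain, V_SG = V_SD ≥ V_SG − |V_th|, so the device is in saturation.
KCL at the drain: ½ k_p (V_SG − |V_th|)² = (V_DD − V_SG)/R.
Let x = V_SG − 0.74. Then 62.2 x² + x − 14.16 = 0, giving x = 0.469 V (positive root), so V_SG = 1.21 V.
I_D = (V_DD − V_SG)/R = (14.9 − 1.21) / 39.6 = 0.346 mA.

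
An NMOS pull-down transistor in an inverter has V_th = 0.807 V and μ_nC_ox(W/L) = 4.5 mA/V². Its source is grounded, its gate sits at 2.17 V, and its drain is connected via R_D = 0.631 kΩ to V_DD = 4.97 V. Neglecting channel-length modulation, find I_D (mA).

I_D = 4.18 mA

V_GS = V_G = 2.17 V, so V_ov = 2.17 − 0.807 = 1.36 V.
Assume saturation: I_D = ½ k_n V_ov² = 0.5 × 4.5 × 1.36² = 4.18 mA, giving V_DS = V_DD − I_D R_D = 4.97 − 4.18 × 0.631 = 2.33 V.
V_DS = 2.33 V ≥ V_ov = 1.36 V, confirming saturation.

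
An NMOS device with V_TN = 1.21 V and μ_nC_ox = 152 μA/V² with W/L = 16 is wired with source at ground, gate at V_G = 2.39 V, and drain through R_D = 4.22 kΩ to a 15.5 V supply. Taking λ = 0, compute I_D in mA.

V_GS = V_G = 2.39 V, so V_ov = 2.39 − 1.21 = 1.18 V.
k_n = μ_nC_ox · (W/L) = 2.432 mA/V².
Assume saturation: I_D = ½ k_n V_ov² = 0.5 × 2.432 × 1.18² = 1.69 mA, giving V_DS = V_DD − I_D R_D = 15.5 − 1.69 × 4.22 = 8.35 V.
V_DS = 8.35 V ≥ V_ov = 1.18 V, confirming saturation.

I_D = 1.69 mA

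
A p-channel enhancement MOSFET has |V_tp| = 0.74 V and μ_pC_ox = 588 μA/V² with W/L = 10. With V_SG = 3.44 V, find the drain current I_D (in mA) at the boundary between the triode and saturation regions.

I_D = 21.4 mA

At the boundary V_SD = V_ov = V_SG − |V_tp| = 3.44 − 0.74 = 2.7 V.
k_p = μ_pC_ox · (W/L) = 5.88 mA/V².
I_D = ½ k_p V_ov² = 0.5 × 5.88 × 2.7² = 21.4 mA.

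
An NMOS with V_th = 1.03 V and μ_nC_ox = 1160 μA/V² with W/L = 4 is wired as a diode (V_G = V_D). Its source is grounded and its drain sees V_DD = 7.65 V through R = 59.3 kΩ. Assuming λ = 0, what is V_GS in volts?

V_GS = 1.25 V

With gate tied to drain, V_GS = V_DS ≥ V_GS − V_th, so the device is in saturation.
k_n = μ_nC_ox · (W/L) = 4.64 mA/V².
KCL at the drain: ½ k_n (V_GS − V_th)² = (V_DD − V_GS)/R.
Let x = V_GS − 1.03. Then 138 x² + x − 6.62 = 0, giving x = 0.216 V (positive root), so V_GS = 1.25 V.
I_D = (V_DD − V_GS)/R = (7.65 − 1.25) / 59.3 = 0.108 mA.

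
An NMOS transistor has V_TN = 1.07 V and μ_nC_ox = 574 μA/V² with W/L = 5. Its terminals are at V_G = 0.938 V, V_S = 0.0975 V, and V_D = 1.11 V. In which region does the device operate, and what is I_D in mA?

V_GS = V_G − V_S = 0.938 − 0.0975 = 0.84 V; V_DS = V_D − V_S = 1.11 − 0.0975 = 1.01 V.
V_GS = 0.84 V < V_TN = 1.07 V, so the transistor is in cutoff.

Cutoff; I_D = 0 mA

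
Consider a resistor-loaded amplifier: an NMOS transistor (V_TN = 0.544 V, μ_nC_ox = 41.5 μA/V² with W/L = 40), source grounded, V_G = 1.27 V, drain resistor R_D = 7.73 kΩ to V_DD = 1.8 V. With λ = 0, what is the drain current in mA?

I_D = 0.207 mA

V_GS = V_G = 1.27 V, so V_ov = 1.27 − 0.544 = 0.726 V.
k_n = μ_nC_ox · (W/L) = 1.66 mA/V².
Assume saturation: I_D = ½ k_n V_ov² = 0.5 × 1.66 × 0.726² = 0.437 mA, giving V_DS = V_DD − I_D R_D = 1.8 − 0.437 × 7.73 = -1.58 V.
But -1.58 V < V_ov = 0.726 V, so the device is actually in triode.
In triode I_D = k_n[V_ov V_DS − ½ V_DS²] and I_D = (V_DD − V_DS)/R_D. Equating: 6.42 V_DS² − 10.32 V_DS + 1.8 = 0, giving V_DS = 0.199 V (the root below V_ov).
I_D = (1.8 − 0.199) / 7.73 = 0.207 mA.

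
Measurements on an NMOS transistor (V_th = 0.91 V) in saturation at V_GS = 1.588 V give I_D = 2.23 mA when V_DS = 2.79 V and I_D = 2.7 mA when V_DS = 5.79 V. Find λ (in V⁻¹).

With V_GS fixed, I_D ∝ (1 + λ V_DS) in saturation, so I_D2/I_D1 = (1 + λ V_DS2)/(1 + λ V_DS1).
2.7/2.23 = 1.211 = (1 + 5.79 λ)/(1 + 2.79 λ).
Solving: λ (I_D1 V_DS2 − I_D2 V_DS1) = I_D2 − I_D1, so λ = (2.7 − 2.23) / (2.23 × 5.79 − 2.7 × 2.79) = 0.47 / 5.38 = 0.0874 V⁻¹.

λ = 0.0874 V⁻¹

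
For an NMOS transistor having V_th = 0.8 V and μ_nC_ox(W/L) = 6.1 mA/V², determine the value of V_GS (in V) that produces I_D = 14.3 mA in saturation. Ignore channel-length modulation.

In saturation I_D = ½ k_n (V_GS − V_th)², so V_GS − V_th = √(2 I_D / k_n) = √(2 × 14.3 / 6.1) = 2.17 V.
V_GS = 0.8 + 2.17 = 2.97 V.

V_GS = 2.97 V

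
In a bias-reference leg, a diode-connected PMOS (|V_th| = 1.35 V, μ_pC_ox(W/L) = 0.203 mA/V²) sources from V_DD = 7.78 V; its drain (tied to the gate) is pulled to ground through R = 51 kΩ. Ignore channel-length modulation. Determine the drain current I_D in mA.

I_D = 0.106 mA

With gate tied to drain, V_SG = V_SD ≥ V_SG − |V_th|, so the device is in saturation.
KCL at the drain: ½ k_p (V_SG − |V_th|)² = (V_DD − V_SG)/R.
Let x = V_SG − 1.35. Then 5.18 x² + x − 6.43 = 0, giving x = 1.02 V (positive root), so V_SG = 2.37 V.
I_D = (V_DD − V_SG)/R = (7.78 − 2.37) / 51 = 0.106 mA.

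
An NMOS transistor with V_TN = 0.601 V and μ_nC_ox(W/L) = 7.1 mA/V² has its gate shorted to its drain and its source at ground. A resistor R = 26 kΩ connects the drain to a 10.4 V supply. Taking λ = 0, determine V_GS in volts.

With gate tied to drain, V_GS = V_DS ≥ V_GS − V_TN, so the device is in saturation.
KCL at the drain: ½ k_n (V_GS − V_TN)² = (V_DD − V_GS)/R.
Let x = V_GS − 0.601. Then 92.3 x² + x − 9.799 = 0, giving x = 0.32 V (positive root), so V_GS = 0.921 V.
I_D = (V_DD − V_GS)/R = (10.4 − 0.921) / 26 = 0.365 mA.

V_GS = 0.921 V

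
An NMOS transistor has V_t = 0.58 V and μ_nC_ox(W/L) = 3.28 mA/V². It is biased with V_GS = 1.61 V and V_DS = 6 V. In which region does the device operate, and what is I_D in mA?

Saturation; I_D = 1.74 mA

V_ov = V_GS − V_t = 1.61 − 0.58 = 1.03 V.
Since V_DS = 6 V ≥ V_ov = 1.03 V, the device is in saturation.
I_D = ½ k_n V_ov² = 0.5 × 3.28 × 1.03² = 1.74 mA.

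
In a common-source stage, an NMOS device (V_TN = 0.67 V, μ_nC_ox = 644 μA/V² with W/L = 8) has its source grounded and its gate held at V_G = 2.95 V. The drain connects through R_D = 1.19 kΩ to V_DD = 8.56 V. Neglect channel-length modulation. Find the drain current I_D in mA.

I_D = 6.64 mA

V_GS = V_G = 2.95 V, so V_ov = 2.95 − 0.67 = 2.28 V.
k_n = μ_nC_ox · (W/L) = 5.152 mA/V².
Assume saturation: I_D = ½ k_n V_ov² = 0.5 × 5.152 × 2.28² = 13.4 mA, giving V_DS = V_DD − I_D R_D = 8.56 − 13.4 × 1.19 = -7.38 V.
But -7.38 V < V_ov = 2.28 V, so the device is actually in triode.
In triode I_D = k_n[V_ov V_DS − ½ V_DS²] and I_D = (V_DD − V_DS)/R_D. Equating: 3.07 V_DS² − 14.98 V_DS + 8.56 = 0, giving V_DS = 0.661 V (the root below V_ov).
I_D = (8.56 − 0.661) / 1.19 = 6.64 mA.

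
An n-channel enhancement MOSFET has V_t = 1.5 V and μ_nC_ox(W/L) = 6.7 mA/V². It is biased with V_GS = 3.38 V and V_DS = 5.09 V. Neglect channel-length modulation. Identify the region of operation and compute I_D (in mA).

Saturation; I_D = 11.8 mA

V_ov = V_GS − V_t = 3.38 − 1.5 = 1.88 V.
Since V_DS = 5.09 V ≥ V_ov = 1.88 V, the device is in saturation.
I_D = ½ k_n V_ov² = 0.5 × 6.7 × 1.88² = 11.8 mA.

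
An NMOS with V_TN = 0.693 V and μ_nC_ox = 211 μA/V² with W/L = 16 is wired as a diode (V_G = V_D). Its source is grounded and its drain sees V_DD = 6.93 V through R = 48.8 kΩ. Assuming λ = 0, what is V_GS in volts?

V_GS = 0.962 V

With gate tied to drain, V_GS = V_DS ≥ V_GS − V_TN, so the device is in saturation.
k_n = μ_nC_ox · (W/L) = 3.376 mA/V².
KCL at the drain: ½ k_n (V_GS − V_TN)² = (V_DD − V_GS)/R.
Let x = V_GS − 0.693. Then 82.4 x² + x − 6.237 = 0, giving x = 0.269 V (positive root), so V_GS = 0.962 V.
I_D = (V_DD − V_GS)/R = (6.93 − 0.962) / 48.8 = 0.122 mA.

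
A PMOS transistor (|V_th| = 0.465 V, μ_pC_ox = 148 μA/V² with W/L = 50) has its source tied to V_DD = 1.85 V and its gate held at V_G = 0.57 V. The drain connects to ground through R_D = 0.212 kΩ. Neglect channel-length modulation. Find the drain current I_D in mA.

I_D = 2.46 mA

V_SG = V_DD − V_G = 1.85 − 0.57 = 1.28 V, so V_ov = 1.28 − 0.465 = 0.815 V.
k_p = μ_pC_ox · (W/L) = 7.4 mA/V².
Assume saturation: I_D = ½ k_p V_ov² = 0.5 × 7.4 × 0.815² = 2.46 mA, giving V_SD = V_DD − I_D R_D = 1.85 − 2.46 × 0.212 = 1.33 V.
V_SD = 1.33 V ≥ V_ov = 0.815 V, confirming saturation.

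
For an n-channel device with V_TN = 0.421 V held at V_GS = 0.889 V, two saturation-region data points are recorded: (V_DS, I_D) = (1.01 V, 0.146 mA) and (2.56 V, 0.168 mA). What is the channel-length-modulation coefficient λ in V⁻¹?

λ = 0.108 V⁻¹

With V_GS fixed, I_D ∝ (1 + λ V_DS) in saturation, so I_D2/I_D1 = (1 + λ V_DS2)/(1 + λ V_DS1).
0.168/0.146 = 1.151 = (1 + 2.56 λ)/(1 + 1.01 λ).
Solving: λ (I_D1 V_DS2 − I_D2 V_DS1) = I_D2 − I_D1, so λ = (0.168 − 0.146) / (0.146 × 2.56 − 0.168 × 1.01) = 0.022 / 0.204 = 0.108 V⁻¹.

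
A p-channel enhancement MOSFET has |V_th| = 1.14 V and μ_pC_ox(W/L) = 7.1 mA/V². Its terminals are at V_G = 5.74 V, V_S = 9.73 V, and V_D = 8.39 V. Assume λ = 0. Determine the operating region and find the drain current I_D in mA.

Triode; I_D = 20.7 mA

V_SG = V_S − V_G = 9.73 − 5.74 = 3.99 V; V_SD = V_S − V_D = 9.73 − 8.39 = 1.34 V.
V_ov = V_SG − |V_th| = 3.99 − 1.14 = 2.85 V.
Since V_SD = 1.34 V < V_ov = 2.85 V, the device is in the triode region.
I_D = k_p [V_ov · V_SD − ½ V_SD²] = 7.1 × [2.85 × 1.34 − 0.5 × 1.34²] = 20.7 mA.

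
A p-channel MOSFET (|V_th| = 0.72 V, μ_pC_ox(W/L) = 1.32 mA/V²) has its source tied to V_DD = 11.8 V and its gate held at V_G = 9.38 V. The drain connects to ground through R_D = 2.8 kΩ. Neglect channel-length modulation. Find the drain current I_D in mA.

I_D = 1.91 mA

V_SG = V_DD − V_G = 11.8 − 9.38 = 2.42 V, so V_ov = 2.42 − 0.72 = 1.7 V.
Assume saturation: I_D = ½ k_p V_ov² = 0.5 × 1.32 × 1.7² = 1.91 mA, giving V_SD = V_DD − I_D R_D = 11.8 − 1.91 × 2.8 = 6.46 V.
V_SD = 6.46 V ≥ V_ov = 1.7 V, confirming saturation.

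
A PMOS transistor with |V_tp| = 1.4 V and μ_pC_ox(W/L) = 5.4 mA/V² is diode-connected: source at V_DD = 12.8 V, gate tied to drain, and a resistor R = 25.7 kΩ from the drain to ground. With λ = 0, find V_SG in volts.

With gate tied to drain, V_SG = V_SD ≥ V_SG − |V_tp|, so the device is in saturation.
KCL at the drain: ½ k_p (V_SG − |V_tp|)² = (V_DD − V_SG)/R.
Let x = V_SG − 1.4. Then 69.4 x² + x − 11.4 = 0, giving x = 0.398 V (positive root), so V_SG = 1.8 V.
I_D = (V_DD − V_SG)/R = (12.8 − 1.8) / 25.7 = 0.428 mA.

V_SG = 1.80 V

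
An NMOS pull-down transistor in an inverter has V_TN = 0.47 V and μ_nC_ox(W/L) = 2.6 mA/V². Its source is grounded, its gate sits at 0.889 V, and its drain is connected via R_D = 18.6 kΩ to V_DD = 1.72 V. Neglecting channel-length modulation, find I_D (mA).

I_D = 0.0876 mA

V_GS = V_G = 0.889 V, so V_ov = 0.889 − 0.47 = 0.419 V.
Assume saturation: I_D = ½ k_n V_ov² = 0.5 × 2.6 × 0.419² = 0.228 mA, giving V_DS = V_DD − I_D R_D = 1.72 − 0.228 × 18.6 = -2.53 V.
But -2.53 V < V_ov = 0.419 V, so the device is actually in triode.
In triode I_D = k_n[V_ov V_DS − ½ V_DS²] and I_D = (V_DD − V_DS)/R_D. Equating: 24.2 V_DS² − 21.26 V_DS + 1.72 = 0, giving V_DS = 0.0901 V (the root below V_ov).
I_D = (1.72 − 0.0901) / 18.6 = 0.0876 mA.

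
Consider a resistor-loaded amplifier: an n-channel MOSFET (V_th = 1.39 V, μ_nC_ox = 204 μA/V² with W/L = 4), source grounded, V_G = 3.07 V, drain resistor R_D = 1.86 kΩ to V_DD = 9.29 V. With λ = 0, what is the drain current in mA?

I_D = 1.15 mA

V_GS = V_G = 3.07 V, so V_ov = 3.07 − 1.39 = 1.68 V.
k_n = μ_nC_ox · (W/L) = 0.816 mA/V².
Assume saturation: I_D = ½ k_n V_ov² = 0.5 × 0.816 × 1.68² = 1.15 mA, giving V_DS = V_DD − I_D R_D = 9.29 − 1.15 × 1.86 = 7.15 V.
V_DS = 7.15 V ≥ V_ov = 1.68 V, confirming saturation.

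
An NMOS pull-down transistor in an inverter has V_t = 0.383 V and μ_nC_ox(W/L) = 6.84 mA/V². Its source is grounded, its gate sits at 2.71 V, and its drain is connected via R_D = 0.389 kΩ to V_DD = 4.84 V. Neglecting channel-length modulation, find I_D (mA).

I_D = 10.4 mA

V_GS = V_G = 2.71 V, so V_ov = 2.71 − 0.383 = 2.33 V.
Assume saturation: I_D = ½ k_n V_ov² = 0.5 × 6.84 × 2.33² = 18.5 mA, giving V_DS = V_DD − I_D R_D = 4.84 − 18.5 × 0.389 = -2.36 V.
But -2.36 V < V_ov = 2.33 V, so the device is actually in triode.
In triode I_D = k_n[V_ov V_DS − ½ V_DS²] and I_D = (V_DD − V_DS)/R_D. Equating: 1.33 V_DS² − 7.192 V_DS + 4.84 = 0, giving V_DS = 0.788 V (the root below V_ov).
I_D = (4.84 − 0.788) / 0.389 = 10.4 mA.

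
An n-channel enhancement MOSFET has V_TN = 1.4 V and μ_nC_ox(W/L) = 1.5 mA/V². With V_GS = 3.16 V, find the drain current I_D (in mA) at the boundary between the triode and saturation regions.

At the boundary V_DS = V_ov = V_GS − V_TN = 3.16 − 1.4 = 1.76 V.
I_D = ½ k_n V_ov² = 0.5 × 1.5 × 1.76² = 2.32 mA.

I_D = 2.32 mA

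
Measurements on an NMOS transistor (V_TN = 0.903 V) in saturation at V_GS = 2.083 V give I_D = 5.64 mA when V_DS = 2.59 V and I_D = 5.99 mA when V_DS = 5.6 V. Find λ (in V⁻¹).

λ = 0.0218 V⁻¹

With V_GS fixed, I_D ∝ (1 + λ V_DS) in saturation, so I_D2/I_D1 = (1 + λ V_DS2)/(1 + λ V_DS1).
5.99/5.64 = 1.062 = (1 + 5.6 λ)/(1 + 2.59 λ).
Solving: λ (I_D1 V_DS2 − I_D2 V_DS1) = I_D2 − I_D1, so λ = (5.99 − 5.64) / (5.64 × 5.6 − 5.99 × 2.59) = 0.35 / 16.1 = 0.0218 V⁻¹.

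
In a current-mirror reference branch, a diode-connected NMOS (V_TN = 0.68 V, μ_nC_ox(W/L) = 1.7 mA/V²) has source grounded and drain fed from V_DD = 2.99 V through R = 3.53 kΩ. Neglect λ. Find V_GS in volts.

With gate tied to drain, V_GS = V_DS ≥ V_GS − V_TN, so the device is in saturation.
KCL at the drain: ½ k_n (V_GS − V_TN)² = (V_DD − V_GS)/R.
Let x = V_GS − 0.68. Then 3 x² + x − 2.31 = 0, giving x = 0.726 V (positive root), so V_GS = 1.41 V.
I_D = (V_DD − V_GS)/R = (2.99 − 1.41) / 3.53 = 0.449 mA.

V_GS = 1.41 V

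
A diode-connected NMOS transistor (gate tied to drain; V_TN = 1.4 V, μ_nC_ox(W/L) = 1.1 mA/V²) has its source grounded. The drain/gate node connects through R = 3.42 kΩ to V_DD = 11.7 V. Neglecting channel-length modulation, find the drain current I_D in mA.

With gate tied to drain, V_GS = V_DS ≥ V_GS − V_TN, so the device is in saturation.
KCL at the drain: ½ k_n (V_GS − V_TN)² = (V_DD − V_GS)/R.
Let x = V_GS − 1.4. Then 1.88 x² + x − 10.3 = 0, giving x = 2.09 V (positive root), so V_GS = 3.49 V.
I_D = (V_DD − V_GS)/R = (11.7 − 3.49) / 3.42 = 2.4 mA.

I_D = 2.40 mA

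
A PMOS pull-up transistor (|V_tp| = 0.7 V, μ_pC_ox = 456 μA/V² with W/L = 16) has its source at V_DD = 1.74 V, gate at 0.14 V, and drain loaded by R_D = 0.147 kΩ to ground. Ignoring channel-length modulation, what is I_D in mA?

V_SG = V_DD − V_G = 1.74 − 0.14 = 1.6 V, so V_ov = 1.6 − 0.7 = 0.9 V.
k_p = μ_pC_ox · (W/L) = 7.296 mA/V².
Assume saturation: I_D = ½ k_p V_ov² = 0.5 × 7.296 × 0.9² = 2.95 mA, giving V_SD = V_DD − I_D R_D = 1.74 − 2.95 × 0.147 = 1.31 V.
V_SD = 1.31 V ≥ V_ov = 0.9 V, confirming saturation.

I_D = 2.95 mA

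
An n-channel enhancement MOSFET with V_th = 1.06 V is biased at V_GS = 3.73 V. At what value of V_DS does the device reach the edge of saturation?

The boundary between triode and saturation is V_DS = V_GS − V_th = V_ov.
V_ov = 3.73 − 1.06 = 2.67 V.

V_DS,sat = 2.67 V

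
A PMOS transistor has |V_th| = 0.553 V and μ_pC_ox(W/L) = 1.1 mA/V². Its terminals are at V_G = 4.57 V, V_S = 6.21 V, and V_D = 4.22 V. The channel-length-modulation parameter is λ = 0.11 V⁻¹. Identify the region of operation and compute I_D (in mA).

V_SG = V_S − V_G = 6.21 − 4.57 = 1.64 V; V_SD = V_S − V_D = 6.21 − 4.22 = 1.99 V.
V_ov = V_SG − |V_th| = 1.64 − 0.553 = 1.09 V.
Since V_SD = 1.99 V ≥ V_ov = 1.09 V, the device is in saturation.
I_D = ½ k_p V_ov² (1 + λ V_SD) = 0.5 × 1.1 × 1.09² × (1 + 0.11 × 1.99) = 0.792 mA.

Saturation; I_D = 0.792 mA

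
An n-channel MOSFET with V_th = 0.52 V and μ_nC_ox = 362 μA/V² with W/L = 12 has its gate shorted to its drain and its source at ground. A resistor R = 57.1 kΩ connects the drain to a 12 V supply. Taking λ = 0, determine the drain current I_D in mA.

With gate tied to drain, V_GS = V_DS ≥ V_GS − V_th, so the device is in saturation.
k_n = μ_nC_ox · (W/L) = 4.344 mA/V².
KCL at the drain: ½ k_n (V_GS − V_th)² = (V_DD − V_GS)/R.
Let x = V_GS − 0.52. Then 124 x² + x − 11.48 = 0, giving x = 0.3 V (positive root), so V_GS = 0.82 V.
I_D = (V_DD − V_GS)/R = (12 − 0.82) / 57.1 = 0.196 mA.

I_D = 0.196 mA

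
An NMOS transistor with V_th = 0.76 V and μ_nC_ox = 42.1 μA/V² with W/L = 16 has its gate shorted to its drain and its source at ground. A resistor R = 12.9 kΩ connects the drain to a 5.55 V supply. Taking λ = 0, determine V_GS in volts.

V_GS = 1.70 V

With gate tied to drain, V_GS = V_DS ≥ V_GS − V_th, so the device is in saturation.
k_n = μ_nC_ox · (W/L) = 0.6736 mA/V².
KCL at the drain: ½ k_n (V_GS − V_th)² = (V_DD − V_GS)/R.
Let x = V_GS − 0.76. Then 4.34 x² + x − 4.79 = 0, giving x = 0.941 V (positive root), so V_GS = 1.7 V.
I_D = (V_DD − V_GS)/R = (5.55 − 1.7) / 12.9 = 0.298 mA.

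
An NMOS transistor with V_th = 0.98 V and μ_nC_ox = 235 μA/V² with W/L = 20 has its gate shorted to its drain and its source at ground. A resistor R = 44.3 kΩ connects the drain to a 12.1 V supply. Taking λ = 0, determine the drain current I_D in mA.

With gate tied to drain, V_GS = V_DS ≥ V_GS − V_th, so the device is in saturation.
k_n = μ_nC_ox · (W/L) = 4.7 mA/V².
KCL at the drain: ½ k_n (V_GS − V_th)² = (V_DD − V_GS)/R.
Let x = V_GS − 0.98. Then 104 x² + x − 11.12 = 0, giving x = 0.322 V (positive root), so V_GS = 1.3 V.
I_D = (V_DD − V_GS)/R = (12.1 − 1.3) / 44.3 = 0.244 mA.

I_D = 0.244 mA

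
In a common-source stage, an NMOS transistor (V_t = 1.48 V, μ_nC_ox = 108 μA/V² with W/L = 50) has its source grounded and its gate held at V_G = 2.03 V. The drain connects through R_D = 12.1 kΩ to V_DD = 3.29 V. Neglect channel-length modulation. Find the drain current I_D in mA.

I_D = 0.264 mA

V_GS = V_G = 2.03 V, so V_ov = 2.03 − 1.48 = 0.55 V.
k_n = μ_nC_ox · (W/L) = 5.4 mA/V².
Assume saturation: I_D = ½ k_n V_ov² = 0.5 × 5.4 × 0.55² = 0.817 mA, giving V_DS = V_DD − I_D R_D = 3.29 − 0.817 × 12.1 = -6.59 V.
But -6.59 V < V_ov = 0.55 V, so the device is actually in triode.
In triode I_D = k_n[V_ov V_DS − ½ V_DS²] and I_D = (V_DD − V_DS)/R_D. Equating: 32.7 V_DS² − 36.94 V_DS + 3.29 = 0, giving V_DS = 0.0975 V (the root below V_ov).
I_D = (3.29 − 0.0975) / 12.1 = 0.264 mA.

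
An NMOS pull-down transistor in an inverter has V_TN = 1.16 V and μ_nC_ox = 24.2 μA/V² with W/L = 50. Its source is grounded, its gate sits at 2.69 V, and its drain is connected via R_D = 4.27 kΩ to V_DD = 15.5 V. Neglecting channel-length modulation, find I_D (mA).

V_GS = V_G = 2.69 V, so V_ov = 2.69 − 1.16 = 1.53 V.
k_n = μ_nC_ox · (W/L) = 1.21 mA/V².
Assume saturation: I_D = ½ k_n V_ov² = 0.5 × 1.21 × 1.53² = 1.42 mA, giving V_DS = V_DD − I_D R_D = 15.5 − 1.42 × 4.27 = 9.45 V.
V_DS = 9.45 V ≥ V_ov = 1.53 V, confirming saturation.

I_D = 1.42 mA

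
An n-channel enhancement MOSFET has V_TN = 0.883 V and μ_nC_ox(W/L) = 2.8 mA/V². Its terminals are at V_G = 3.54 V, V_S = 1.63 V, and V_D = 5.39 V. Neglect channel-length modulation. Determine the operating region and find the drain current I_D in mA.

V_GS = V_G − V_S = 3.54 − 1.63 = 1.91 V; V_DS = V_D − V_S = 5.39 − 1.63 = 3.76 V.
V_ov = V_GS − V_TN = 1.91 − 0.883 = 1.03 V.
Since V_DS = 3.76 V ≥ V_ov = 1.03 V, the device is in saturation.
I_D = ½ k_n V_ov² = 0.5 × 2.8 × 1.03² = 1.48 mA.

Saturation; I_D = 1.48 mA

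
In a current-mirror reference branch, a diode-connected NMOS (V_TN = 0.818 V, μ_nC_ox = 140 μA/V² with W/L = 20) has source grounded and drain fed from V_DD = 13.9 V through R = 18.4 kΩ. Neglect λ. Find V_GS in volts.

V_GS = 1.51 V

With gate tied to drain, V_GS = V_DS ≥ V_GS − V_TN, so the device is in saturation.
k_n = μ_nC_ox · (W/L) = 2.8 mA/V².
KCL at the drain: ½ k_n (V_GS − V_TN)² = (V_DD − V_GS)/R.
Let x = V_GS − 0.818. Then 25.8 x² + x − 13.08 = 0, giving x = 0.693 V (positive root), so V_GS = 1.51 V.
I_D = (V_DD − V_GS)/R = (13.9 − 1.51) / 18.4 = 0.673 mA.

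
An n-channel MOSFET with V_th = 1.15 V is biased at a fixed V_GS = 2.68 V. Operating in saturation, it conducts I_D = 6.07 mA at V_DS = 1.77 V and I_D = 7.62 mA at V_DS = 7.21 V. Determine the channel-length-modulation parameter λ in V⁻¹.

λ = 0.0512 V⁻¹

With V_GS fixed, I_D ∝ (1 + λ V_DS) in saturation, so I_D2/I_D1 = (1 + λ V_DS2)/(1 + λ V_DS1).
7.62/6.07 = 1.255 = (1 + 7.21 λ)/(1 + 1.77 λ).
Solving: λ (I_D1 V_DS2 − I_D2 V_DS1) = I_D2 − I_D1, so λ = (7.62 − 6.07) / (6.07 × 7.21 − 7.62 × 1.77) = 1.55 / 30.3 = 0.0512 V⁻¹.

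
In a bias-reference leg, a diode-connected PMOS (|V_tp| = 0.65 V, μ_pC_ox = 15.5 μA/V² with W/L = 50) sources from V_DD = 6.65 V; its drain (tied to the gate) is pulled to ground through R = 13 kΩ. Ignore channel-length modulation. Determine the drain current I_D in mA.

I_D = 0.385 mA

With gate tied to drain, V_SG = V_SD ≥ V_SG − |V_tp|, so the device is in saturation.
k_p = μ_pC_ox · (W/L) = 0.775 mA/V².
KCL at the drain: ½ k_p (V_SG − |V_tp|)² = (V_DD − V_SG)/R.
Let x = V_SG − 0.65. Then 5.04 x² + x − 6 = 0, giving x = 0.997 V (positive root), so V_SG = 1.65 V.
I_D = (V_DD − V_SG)/R = (6.65 − 1.65) / 13 = 0.385 mA.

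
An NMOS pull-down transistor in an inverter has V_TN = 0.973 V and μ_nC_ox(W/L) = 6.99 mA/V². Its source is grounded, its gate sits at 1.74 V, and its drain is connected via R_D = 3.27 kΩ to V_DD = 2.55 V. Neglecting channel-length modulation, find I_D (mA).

V_GS = V_G = 1.74 V, so V_ov = 1.74 − 0.973 = 0.767 V.
Assume saturation: I_D = ½ k_n V_ov² = 0.5 × 6.99 × 0.767² = 2.06 mA, giving V_DS = V_DD − I_D R_D = 2.55 − 2.06 × 3.27 = -4.17 V.
But -4.17 V < V_ov = 0.767 V, so the device is actually in triode.
In triode I_D = k_n[V_ov V_DS − ½ V_DS²] and I_D = (V_DD − V_DS)/R_D. Equating: 11.4 V_DS² − 18.53 V_DS + 2.55 = 0, giving V_DS = 0.152 V (the root below V_ov).
I_D = (2.55 − 0.152) / 3.27 = 0.733 mA.

I_D = 0.733 mA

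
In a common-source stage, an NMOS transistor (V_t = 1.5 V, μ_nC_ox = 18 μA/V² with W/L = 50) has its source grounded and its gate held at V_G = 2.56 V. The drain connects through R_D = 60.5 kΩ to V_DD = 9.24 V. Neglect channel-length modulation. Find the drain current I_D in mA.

V_GS = V_G = 2.56 V, so V_ov = 2.56 − 1.5 = 1.06 V.
k_n = μ_nC_ox · (W/L) = 0.9 mA/V².
Assume saturation: I_D = ½ k_n V_ov² = 0.5 × 0.9 × 1.06² = 0.506 mA, giving V_DS = V_DD − I_D R_D = 9.24 − 0.506 × 60.5 = -21.4 V.
But -21.4 V < V_ov = 1.06 V, so the device is actually in triode.
In triode I_D = k_n[V_ov V_DS − ½ V_DS²] and I_D = (V_DD − V_DS)/R_D. Equating: 27.2 V_DS² − 58.72 V_DS + 9.24 = 0, giving V_DS = 0.171 V (the root below V_ov).
I_D = (9.24 − 0.171) / 60.5 = 0.15 mA.

I_D = 0.150 mA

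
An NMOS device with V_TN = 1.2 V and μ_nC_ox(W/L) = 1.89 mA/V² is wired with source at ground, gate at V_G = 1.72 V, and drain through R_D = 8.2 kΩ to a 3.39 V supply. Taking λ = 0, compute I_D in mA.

V_GS = V_G = 1.72 V, so V_ov = 1.72 − 1.2 = 0.52 V.
Assume saturation: I_D = ½ k_n V_ov² = 0.5 × 1.89 × 0.52² = 0.256 mA, giving V_DS = V_DD − I_D R_D = 3.39 − 0.256 × 8.2 = 1.29 V.
V_DS = 1.29 V ≥ V_ov = 0.52 V, confirming saturation.

I_D = 0.256 mA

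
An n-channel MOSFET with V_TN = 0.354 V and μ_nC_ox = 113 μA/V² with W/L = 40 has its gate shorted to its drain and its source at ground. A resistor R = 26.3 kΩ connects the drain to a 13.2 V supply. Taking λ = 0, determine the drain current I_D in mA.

I_D = 0.471 mA

With gate tied to drain, V_GS = V_DS ≥ V_GS − V_TN, so the device is in saturation.
k_n = μ_nC_ox · (W/L) = 4.52 mA/V².
KCL at the drain: ½ k_n (V_GS − V_TN)² = (V_DD − V_GS)/R.
Let x = V_GS − 0.354. Then 59.4 x² + x − 12.85 = 0, giving x = 0.457 V (positive root), so V_GS = 0.811 V.
I_D = (V_DD − V_GS)/R = (13.2 − 0.811) / 26.3 = 0.471 mA.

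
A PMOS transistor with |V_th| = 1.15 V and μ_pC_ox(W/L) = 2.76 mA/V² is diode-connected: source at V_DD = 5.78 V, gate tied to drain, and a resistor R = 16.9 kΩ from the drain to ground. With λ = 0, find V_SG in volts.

V_SG = 1.57 V

With gate tied to drain, V_SG = V_SD ≥ V_SG − |V_th|, so the device is in saturation.
KCL at the drain: ½ k_p (V_SG − |V_th|)² = (V_DD − V_SG)/R.
Let x = V_SG − 1.15. Then 23.3 x² + x − 4.63 = 0, giving x = 0.425 V (positive root), so V_SG = 1.57 V.
I_D = (V_DD − V_SG)/R = (5.78 − 1.57) / 16.9 = 0.249 mA.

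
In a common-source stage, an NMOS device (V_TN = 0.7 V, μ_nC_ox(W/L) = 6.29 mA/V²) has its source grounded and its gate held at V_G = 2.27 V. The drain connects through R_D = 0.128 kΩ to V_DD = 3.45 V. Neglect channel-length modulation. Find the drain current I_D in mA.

I_D = 7.75 mA

V_GS = V_G = 2.27 V, so V_ov = 2.27 − 0.7 = 1.57 V.
Assume saturation: I_D = ½ k_n V_ov² = 0.5 × 6.29 × 1.57² = 7.75 mA, giving V_DS = V_DD − I_D R_D = 3.45 − 7.75 × 0.128 = 2.46 V.
V_DS = 2.46 V ≥ V_ov = 1.57 V, confirming saturation.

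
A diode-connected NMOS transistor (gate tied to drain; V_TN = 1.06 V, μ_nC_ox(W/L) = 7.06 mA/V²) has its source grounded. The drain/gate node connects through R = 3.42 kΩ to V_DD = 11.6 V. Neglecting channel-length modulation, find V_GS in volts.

With gate tied to drain, V_GS = V_DS ≥ V_GS − V_TN, so the device is in saturation.
KCL at the drain: ½ k_n (V_GS − V_TN)² = (V_DD − V_GS)/R.
Let x = V_GS − 1.06. Then 12.1 x² + x − 10.54 = 0, giving x = 0.894 V (positive root), so V_GS = 1.95 V.
I_D = (V_DD − V_GS)/R = (11.6 − 1.95) / 3.42 = 2.82 mA.

V_GS = 1.95 V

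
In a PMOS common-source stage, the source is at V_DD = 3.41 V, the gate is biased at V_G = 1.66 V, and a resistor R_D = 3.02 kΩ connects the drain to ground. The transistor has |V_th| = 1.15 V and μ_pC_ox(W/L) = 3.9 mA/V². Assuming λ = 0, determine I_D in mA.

V_SG = V_DD − V_G = 3.41 − 1.66 = 1.75 V, so V_ov = 1.75 − 1.15 = 0.6 V.
Assume saturation: I_D = ½ k_p V_ov² = 0.5 × 3.9 × 0.6² = 0.702 mA, giving V_SD = V_DD − I_D R_D = 3.41 − 0.702 × 3.02 = 1.29 V.
V_SD = 1.29 V ≥ V_ov = 0.6 V, confirming saturation.

I_D = 0.702 mA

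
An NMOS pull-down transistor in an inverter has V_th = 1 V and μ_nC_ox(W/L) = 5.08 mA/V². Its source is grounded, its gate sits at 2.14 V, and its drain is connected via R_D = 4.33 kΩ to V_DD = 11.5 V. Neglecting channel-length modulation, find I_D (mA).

V_GS = V_G = 2.14 V, so V_ov = 2.14 − 1 = 1.14 V.
Assume saturation: I_D = ½ k_n V_ov² = 0.5 × 5.08 × 1.14² = 3.3 mA, giving V_DS = V_DD − I_D R_D = 11.5 − 3.3 × 4.33 = -2.79 V.
But -2.79 V < V_ov = 1.14 V, so the device is actually in triode.
In triode I_D = k_n[V_ov V_DS − ½ V_DS²] and I_D = (V_DD − V_DS)/R_D. Equating: 11 V_DS² − 26.08 V_DS + 11.5 = 0, giving V_DS = 0.586 V (the root below V_ov).
I_D = (11.5 − 0.586) / 4.33 = 2.52 mA.

I_D = 2.52 mA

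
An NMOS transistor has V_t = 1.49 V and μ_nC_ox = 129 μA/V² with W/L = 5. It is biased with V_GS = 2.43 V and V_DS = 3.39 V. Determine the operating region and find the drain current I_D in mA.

k_n = μ_nC_ox · (W/L) = 0.645 mA/V².
V_ov = V_GS − V_t = 2.43 − 1.49 = 0.94 V.
Since V_DS = 3.39 V ≥ V_ov = 0.94 V, the device is in saturation.
I_D = ½ k_n V_ov² = 0.5 × 0.645 × 0.94² = 0.285 mA.

Saturation; I_D = 0.285 mA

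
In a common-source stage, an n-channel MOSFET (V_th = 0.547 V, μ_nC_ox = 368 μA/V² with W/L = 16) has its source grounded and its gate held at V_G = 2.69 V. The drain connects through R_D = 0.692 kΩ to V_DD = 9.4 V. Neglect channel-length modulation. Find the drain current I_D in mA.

I_D = 11.6 mA

V_GS = V_G = 2.69 V, so V_ov = 2.69 − 0.547 = 2.14 V.
k_n = μ_nC_ox · (W/L) = 5.888 mA/V².
Assume saturation: I_D = ½ k_n V_ov² = 0.5 × 5.888 × 2.14² = 13.5 mA, giving V_DS = V_DD − I_D R_D = 9.4 − 13.5 × 0.692 = 0.044 V.
But 0.044 V < V_ov = 2.14 V, so the device is actually in triode.
In triode I_D = k_n[V_ov V_DS − ½ V_DS²] and I_D = (V_DD − V_DS)/R_D. Equating: 2.04 V_DS² − 9.732 V_DS + 9.4 = 0, giving V_DS = 1.34 V (the root below V_ov).
I_D = (9.4 − 1.34) / 0.692 = 11.6 mA.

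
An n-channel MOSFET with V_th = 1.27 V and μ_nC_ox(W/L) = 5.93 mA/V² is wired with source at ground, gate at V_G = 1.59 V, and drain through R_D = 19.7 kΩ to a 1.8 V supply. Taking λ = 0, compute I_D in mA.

I_D = 0.0888 mA

V_GS = V_G = 1.59 V, so V_ov = 1.59 − 1.27 = 0.32 V.
Assume saturation: I_D = ½ k_n V_ov² = 0.5 × 5.93 × 0.32² = 0.304 mA, giving V_DS = V_DD − I_D R_D = 1.8 − 0.304 × 19.7 = -4.18 V.
But -4.18 V < V_ov = 0.32 V, so the device is actually in triode.
In triode I_D = k_n[V_ov V_DS − ½ V_DS²] and I_D = (V_DD − V_DS)/R_D. Equating: 58.4 V_DS² − 38.38 V_DS + 1.8 = 0, giving V_DS = 0.0508 V (the root below V_ov).
I_D = (1.8 − 0.0508) / 19.7 = 0.0888 mA.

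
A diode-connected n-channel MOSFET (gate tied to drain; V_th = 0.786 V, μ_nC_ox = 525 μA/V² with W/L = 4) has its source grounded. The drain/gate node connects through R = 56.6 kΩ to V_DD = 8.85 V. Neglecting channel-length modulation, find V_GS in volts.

V_GS = 1.15 V

With gate tied to drain, V_GS = V_DS ≥ V_GS − V_th, so the device is in saturation.
k_n = μ_nC_ox · (W/L) = 2.1 mA/V².
KCL at the drain: ½ k_n (V_GS − V_th)² = (V_DD − V_GS)/R.
Let x = V_GS − 0.786. Then 59.4 x² + x − 8.064 = 0, giving x = 0.36 V (positive root), so V_GS = 1.15 V.
I_D = (V_DD − V_GS)/R = (8.85 − 1.15) / 56.6 = 0.136 mA.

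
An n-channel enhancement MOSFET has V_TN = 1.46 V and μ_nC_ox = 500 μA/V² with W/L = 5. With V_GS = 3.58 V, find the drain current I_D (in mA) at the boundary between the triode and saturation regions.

At the boundary V_DS = V_ov = V_GS − V_TN = 3.58 − 1.46 = 2.12 V.
k_n = μ_nC_ox · (W/L) = 2.5 mA/V².
I_D = ½ k_n V_ov² = 0.5 × 2.5 × 2.12² = 5.62 mA.

I_D = 5.62 mA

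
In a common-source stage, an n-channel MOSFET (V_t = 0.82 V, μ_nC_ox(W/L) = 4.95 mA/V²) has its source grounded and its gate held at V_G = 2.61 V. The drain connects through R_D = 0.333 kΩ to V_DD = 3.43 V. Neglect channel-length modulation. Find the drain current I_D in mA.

V_GS = V_G = 2.61 V, so V_ov = 2.61 − 0.82 = 1.79 V.
Assume saturation: I_D = ½ k_n V_ov² = 0.5 × 4.95 × 1.79² = 7.93 mA, giving V_DS = V_DD − I_D R_D = 3.43 − 7.93 × 0.333 = 0.789 V.
But 0.789 V < V_ov = 1.79 V, so the device is actually in triode.
In triode I_D = k_n[V_ov V_DS − ½ V_DS²] and I_D = (V_DD − V_DS)/R_D. Equating: 0.824 V_DS² − 3.951 V_DS + 3.43 = 0, giving V_DS = 1.14 V (the root below V_ov).
I_D = (3.43 − 1.14) / 0.333 = 6.88 mA.

I_D = 6.88 mA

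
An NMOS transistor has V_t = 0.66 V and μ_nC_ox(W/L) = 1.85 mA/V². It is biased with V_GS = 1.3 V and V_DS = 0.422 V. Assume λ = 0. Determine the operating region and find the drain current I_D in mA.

V_ov = V_GS − V_t = 1.3 − 0.66 = 0.64 V.
Since V_DS = 0.422 V < V_ov = 0.64 V, the device is in the triode region.
I_D = k_n [V_ov · V_DS − ½ V_DS²] = 1.85 × [0.64 × 0.422 − 0.5 × 0.422²] = 0.335 mA.

Triode; I_D = 0.335 mA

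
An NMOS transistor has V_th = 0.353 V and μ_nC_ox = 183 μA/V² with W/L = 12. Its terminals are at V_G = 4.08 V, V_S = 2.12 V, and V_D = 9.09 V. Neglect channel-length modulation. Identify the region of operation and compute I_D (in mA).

V_GS = V_G − V_S = 4.08 − 2.12 = 1.96 V; V_DS = V_D − V_S = 9.09 − 2.12 = 6.97 V.
k_n = μ_nC_ox · (W/L) = 2.196 mA/V².
V_ov = V_GS − V_th = 1.96 − 0.353 = 1.61 V.
Since V_DS = 6.97 V ≥ V_ov = 1.61 V, the device is in saturation.
I_D = ½ k_n V_ov² = 0.5 × 2.196 × 1.61² = 2.84 mA.

Saturation; I_D = 2.84 mA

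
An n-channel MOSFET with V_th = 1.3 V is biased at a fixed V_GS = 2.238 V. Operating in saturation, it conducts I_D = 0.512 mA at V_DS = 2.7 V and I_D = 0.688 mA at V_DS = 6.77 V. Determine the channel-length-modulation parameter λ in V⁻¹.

λ = 0.109 V⁻¹

With V_GS fixed, I_D ∝ (1 + λ V_DS) in saturation, so I_D2/I_D1 = (1 + λ V_DS2)/(1 + λ V_DS1).
0.688/0.512 = 1.344 = (1 + 6.77 λ)/(1 + 2.7 λ).
Solving: λ (I_D1 V_DS2 − I_D2 V_DS1) = I_D2 − I_D1, so λ = (0.688 − 0.512) / (0.512 × 6.77 − 0.688 × 2.7) = 0.176 / 1.61 = 0.109 V⁻¹.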